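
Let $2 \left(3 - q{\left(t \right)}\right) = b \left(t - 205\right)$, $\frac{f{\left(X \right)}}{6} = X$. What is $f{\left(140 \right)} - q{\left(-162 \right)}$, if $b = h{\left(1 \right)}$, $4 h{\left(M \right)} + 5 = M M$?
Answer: $\frac{2041}{2} \approx 1020.5$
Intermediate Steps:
$h{\left(M \right)} = - \frac{5}{4} + \frac{M^{2}}{4}$ ($h{\left(M \right)} = - \frac{5}{4} + \frac{M M}{4} = - \frac{5}{4} + \frac{M^{2}}{4}$)
$f{\left(X \right)} = 6 X$
$b = -1$ ($b = - \frac{5}{4} + \frac{1^{2}}{4} = - \frac{5}{4} + \frac{1}{4} \cdot 1 = - \frac{5}{4} + \frac{1}{4} = -1$)
$q{\left(t \right)} = - \frac{199}{2} + \frac{t}{2}$ ($q{\left(t \right)} = 3 - \frac{\left(-1\right) \left(t - 205\right)}{2} = 3 - \frac{\left(-1\right) \left(-205 + t\right)}{2} = 3 - \frac{205 - t}{2} = 3 + \left(- \frac{205}{2} + \frac{t}{2}\right) = - \frac{199}{2} + \frac{t}{2}$)
$f{\left(140 \right)} - q{\left(-162 \right)} = 6 \cdot 140 - \left(- \frac{199}{2} + \frac{1}{2} \left(-162\right)\right) = 840 - \left(- \frac{199}{2} - 81\right) = 840 - - \frac{361}{2} = 840 + \frac{361}{2} = \frac{2041}{2}$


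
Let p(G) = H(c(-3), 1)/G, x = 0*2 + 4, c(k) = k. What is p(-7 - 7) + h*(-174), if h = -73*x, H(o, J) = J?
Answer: 711311/14 ≈ 50808.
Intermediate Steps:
x = 4 (x = 0 + 4 = 4)
p(G) = 1/G
h = -292 (h = -73*4 = -292)
p(-7 - 7) + h*(-174) = 1/(-7 - 7) - 292*(-174) = 1/(-14) + 50808 = -1/14 + 50808 = 711311/14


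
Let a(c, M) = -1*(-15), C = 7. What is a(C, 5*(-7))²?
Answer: 225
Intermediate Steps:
a(c, M) = 15
a(C, 5*(-7))² = 15² = 225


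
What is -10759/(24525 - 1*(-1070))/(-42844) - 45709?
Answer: -50124131944861/1096592180 ≈ -45709.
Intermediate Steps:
-10759/(24525 - 1*(-1070))/(-42844) - 45709 = -10759/(24525 + 1070)*(-1/42844) - 45709 = -10759/25595*(-1/42844) - 45709 = 10759/1096592180 - 45709 = -50124131944861/1096592180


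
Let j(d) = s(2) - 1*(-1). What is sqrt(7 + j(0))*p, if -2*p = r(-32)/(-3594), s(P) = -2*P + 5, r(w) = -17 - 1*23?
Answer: -10/599 ≈ -0.016694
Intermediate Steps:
r(w) = -40 (r(w) = -17 - 23 = -40)
s(P) = 5 - 2*P
j(d) = 2 (j(d) = (5 - 2*2) - 1*(-1) = (5 - 4) + 1 = 1 + 1 = 2)
p = -10/1797 (p = -(-20)/(-3594) = -(-20)*(-1)/3594 = -1/2*20/1797 = -10/1797 ≈ -0.0055648)
sqrt(7 + j(0))*p = sqrt(7 + 2)*(-10/1797) = sqrt(9)*(-10/1797) = 3*(-10/1797) = -10/599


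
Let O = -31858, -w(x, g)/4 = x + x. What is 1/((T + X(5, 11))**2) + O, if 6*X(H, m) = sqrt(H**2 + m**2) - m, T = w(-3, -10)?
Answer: -9804517053382/307756849 - 9576*sqrt(146)/307756849 ≈ -31858.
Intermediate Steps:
w(x, g) = -8*x (w(x, g) = -4*(x + x) = -8*x)
T = 24 (T = -8*(-3) = 24)
X(H, m) = -m/6 + sqrt(H**2 + m**2)/6 (X(H, m) = (sqrt(H**2 + m**2) - m)/6 = -m/6 + sqrt(H**2 + m**2)/6)
1/((T + X(5, 11))**2) + O = 1/((24 + (-1/6*11 + sqrt(5**2 + 11**2)/6))**2) - 31858 = 1/((24 + (-11/6 + sqrt(25 + 121)/6))**2) - 31858 = 1/((24 + (-11/6 + sqrt(146)/6))**2) - 31858 = 1/((133/6 + sqrt(146)/6)**2) - 31858 = (133/6 + sqrt(146)/6)**(-2) - 31858 = -31858 + (133/6 + sqrt(146)/6)**(-2)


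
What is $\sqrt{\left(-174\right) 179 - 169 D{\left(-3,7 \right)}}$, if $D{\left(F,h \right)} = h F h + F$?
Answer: $6 i \sqrt{161} \approx 76.131 i$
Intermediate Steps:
$D{\left(F,h \right)} = F + F h^{2}$ ($D{\left(F,h \right)} = F h h + F = F h^{2} + F = F + F h^{2}$)
$\sqrt{\left(-174\right) 179 - 169 D{\left(-3,7 \right)}} = \sqrt{\left(-174\right) 179 - 169 \left(- 3 \left(1 + 7^{2}\right)\right)} = \sqrt{-31146 - 169 \left(- 3 \left(1 + 49\right)\right)} = \sqrt{-31146 - 169 \left(\left(-3\right) 50\right)} = \sqrt{-31146 - -25350} = \sqrt{-31146 + 25350} = \sqrt{-5796} = 6 i \sqrt{161}$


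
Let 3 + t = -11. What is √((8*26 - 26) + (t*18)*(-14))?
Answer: √3710 ≈ 60.910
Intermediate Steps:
t = -14 (t = -3 - 11 = -14)
√((8*26 - 26) + (t*18)*(-14)) = √((8*26 - 26) - 14*18*(-14)) = √((208 - 26) - 252*(-14)) = √(182 + 3528) = √3710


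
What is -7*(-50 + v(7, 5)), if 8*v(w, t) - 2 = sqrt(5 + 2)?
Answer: 1393/4 - 7*sqrt(7)/8 ≈ 345.94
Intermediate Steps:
v(w, t) = 1/4 + sqrt(7)/8 (v(w, t) = 1/4 + sqrt(5 + 2)/8 = 1/4 + sqrt(7)/8)
-7*(-50 + v(7, 5)) = -7*(-50 + (1/4 + sqrt(7)/8)) = -7*(-199/4 + sqrt(7)/8) = 1393/4 - 7*sqrt(7)/8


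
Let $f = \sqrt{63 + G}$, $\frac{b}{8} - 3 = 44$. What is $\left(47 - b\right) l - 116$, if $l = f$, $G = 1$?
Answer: $-2748$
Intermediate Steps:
$b = 376$ ($b = 24 + 8 \cdot 44 = 24 + 352 = 376$)
$f = 8$ ($f = \sqrt{63 + 1} = \sqrt{64} = 8$)
$l = 8$
$\left(47 - b\right) l - 116 = \left(47 - 376\right) 8 - 116 = \left(-329\right) 8 - 116 = -2632 - 116 = -2748$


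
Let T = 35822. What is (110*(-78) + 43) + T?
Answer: 27285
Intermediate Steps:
(110*(-78) + 43) + T = (110*(-78) + 43) + 35822 = (-8580 + 43) + 35822 = -8537 + 35822 = 27285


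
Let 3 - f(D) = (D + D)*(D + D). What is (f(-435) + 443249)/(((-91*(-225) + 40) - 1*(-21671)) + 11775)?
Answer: -313648/53961 ≈ -5.8125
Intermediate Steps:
f(D) = 3 - 4*D² (f(D) = 3 - (D + D)*(D + D) = 3 - 2*D*2*D = 3 - 4*D²)
(f(-435) + 443249)/(((-91*(-225) + 40) - 1*(-21671)) + 11775) = ((3 - 4*(-435)²) + 443249)/(((-91*(-225) + 40) - 1*(-21671)) + 11775) = ((3 - 4*189225) + 443249)/(((20475 + 40) + 21671) + 11775) = ((3 - 756900) + 443249)/((20515 + 21671) + 11775) = (-756897 + 443249)/(42186 + 11775) = -313648/53961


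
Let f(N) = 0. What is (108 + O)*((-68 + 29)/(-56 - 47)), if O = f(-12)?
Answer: 4212/103 ≈ 40.893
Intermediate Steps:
O = 0
(108 + O)*((-68 + 29)/(-56 - 47)) = (108 + 0)*((-68 + 29)/(-56 - 47)) = 108*(-39/(-103)) = 108*(-39*(-1/103)) = 108*(39/103) = 4212/103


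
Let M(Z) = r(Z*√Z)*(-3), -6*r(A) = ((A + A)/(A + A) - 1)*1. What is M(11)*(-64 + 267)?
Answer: 0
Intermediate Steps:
r(A) = 0 (r(A) = -((A + A)/(A + A) - 1)/6 = -((2*A)/((2*A)) - 1)/6 = -((2*A)*(1/(2*A)) - 1)/6 = -(1 - 1)/6 = -0 = -⅙*0 = 0)
M(Z) = 0 (M(Z) = 0*(-3) = 0)
M(11)*(-64 + 267) = 0*(-64 + 267) = 0*203 = 0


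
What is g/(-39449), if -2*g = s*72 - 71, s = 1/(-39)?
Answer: -947/1025674 ≈ -0.00092330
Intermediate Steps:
s = -1/39 ≈ -0.025641
g = 947/26 (g = -(-1/39*72 - 71)/2 = -(-24/13 - 71)/2 = -½*(-947/13) = 947/26 ≈ 36.423)
g/(-39449) = (947/26)/(-39449) = (947/26)*(-1/39449) = -947/1025674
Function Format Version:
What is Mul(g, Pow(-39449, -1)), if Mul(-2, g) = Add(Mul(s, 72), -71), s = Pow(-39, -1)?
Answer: Rational(-947, 1025674) ≈ -0.00092330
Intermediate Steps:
s = Rational(-1, 39) ≈ -0.025641
g = Rational(947, 26) (g = Mul(Rational(-1, 2), Add(Mul(Rational(-1, 39), 72), -71)) = Mul(Rational(-1, 2), Add(Rational(-24, 13), -71)) = Mul(Rational(-1, 2), Rational(-947, 13)) = Rational(947, 26) ≈ 36.423)
Mul(g, Pow(-39449, -1)) = Mul(Rational(947, 26), Pow(-39449, -1)) = Mul(Rational(947, 26), Rational(-1, 39449)) = Rational(-947, 1025674)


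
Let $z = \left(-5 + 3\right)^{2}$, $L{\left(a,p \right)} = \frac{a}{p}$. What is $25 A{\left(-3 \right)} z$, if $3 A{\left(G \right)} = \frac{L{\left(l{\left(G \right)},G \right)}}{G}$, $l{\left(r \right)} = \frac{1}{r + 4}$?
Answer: $\frac{100}{27} \approx 3.7037$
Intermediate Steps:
$l{\left(r \right)} = \frac{1}{4 + r}$
$A{\left(G \right)} = \frac{1}{3 G^{2} \left(4 + G\right)}$ ($A{\left(G \right)} = \frac{\frac{1}{\left(4 + G\right) G} \frac{1}{G}}{3} = \frac{\frac{1}{G \left(4 + G\right)} \frac{1}{G}}{3} = \frac{\frac{1}{G^{2}} \frac{1}{4 + G}}{3} = \frac{1}{3 G^{2} \left(4 + G\right)}$)
$z = 4$ ($z = \left(-2\right)^{2} = 4$)
$25 A{\left(-3 \right)} z = 25 \frac{1}{3 \cdot 9 \left(4 - 3\right)} 4 = 25 \cdot \frac{1}{3} \cdot \frac{1}{9} \cdot 1^{-1} \cdot 4 = 25 \cdot \frac{1}{3} \cdot \frac{1}{9} \cdot 1 \cdot 4 = 25 \cdot \frac{1}{27} \cdot 4 = \frac{25}{27} \cdot 4 = \frac{100}{27}$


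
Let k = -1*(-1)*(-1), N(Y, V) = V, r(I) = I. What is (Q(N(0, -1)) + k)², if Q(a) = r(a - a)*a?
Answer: 1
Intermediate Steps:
Q(a) = 0 (Q(a) = (a - a)*a = 0*a = 0)
k = -1 (k = 1*(-1) = -1)
(Q(N(0, -1)) + k)² = (0 - 1)² = (-1)² = 1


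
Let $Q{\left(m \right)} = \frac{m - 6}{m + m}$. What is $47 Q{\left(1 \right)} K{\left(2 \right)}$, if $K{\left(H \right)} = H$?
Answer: $-235$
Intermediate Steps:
$Q{\left(m \right)} = \frac{-6 + m}{2 m}$
$47 Q{\left(1 \right)} K{\left(2 \right)} = 47 \frac{-6 + 1}{2 \cdot 1} \cdot 2 = 47 \cdot \frac{1}{2} \cdot 1 \left(-5\right) 2 = 47 \left(- \frac{5}{2}\right) 2 = \left(- \frac{235}{2}\right) 2 = -235$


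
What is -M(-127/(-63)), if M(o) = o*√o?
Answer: -127*√889/1323 ≈ -2.8622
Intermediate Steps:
M(o) = o^(3/2)
-M(-127/(-63)) = -(-127/(-63))^(3/2) = -(-127*(-1/63))^(3/2) = -(127/63)^(3/2) = -127*√889/1323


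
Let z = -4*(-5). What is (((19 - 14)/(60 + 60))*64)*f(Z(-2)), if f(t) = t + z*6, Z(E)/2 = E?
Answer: 928/3 ≈ 309.33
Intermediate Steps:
Z(E) = 2*E
z = 20
f(t) = 120 + t (f(t) = t + 20*6 = t + 120 = 120 + t)
(((19 - 14)/(60 + 60))*64)*f(Z(-2)) = (((19 - 14)/(60 + 60))*64)*(120 + 2*(-2)) = ((5/120)*64)*(120 - 4) = ((5*(1/120))*64)*116 = ((1/24)*64)*116 = (8/3)*116 = 928/3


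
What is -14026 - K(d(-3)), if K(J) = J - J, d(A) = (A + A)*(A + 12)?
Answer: -14026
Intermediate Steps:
d(A) = 2*A*(12 + A) (d(A) = (2*A)*(12 + A) = 2*A*(12 + A))
K(J) = 0
-14026 - K(d(-3)) = -14026 - 1*0 = -14026 + 0 = -14026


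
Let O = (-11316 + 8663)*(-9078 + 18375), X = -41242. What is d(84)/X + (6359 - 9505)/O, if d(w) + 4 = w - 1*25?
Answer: -1226824423/1017231496722 ≈ -0.0012060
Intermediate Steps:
d(w) = -29 + w (d(w) = -4 + (w - 1*25) = -4 + (w - 25) = -4 + (-25 + w) = -29 + w)
O = -24664941 (O = -2653*9297 = -24664941)
d(84)/X + (6359 - 9505)/O = (-29 + 84)/(-41242) + (6359 - 9505)/(-24664941) = 55*(-1/41242) - 3146*(-1/24664941) = -55/41242 + 3146/24664941 = -1226824423/1017231496722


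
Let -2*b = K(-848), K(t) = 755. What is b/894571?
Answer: -755/1789142 ≈ -0.00042199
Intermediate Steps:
b = -755/2 (b = -½*755 = -755/2 ≈ -377.50)
b/894571 = -755/2/894571 = -755/2*1/894571 = -755/1789142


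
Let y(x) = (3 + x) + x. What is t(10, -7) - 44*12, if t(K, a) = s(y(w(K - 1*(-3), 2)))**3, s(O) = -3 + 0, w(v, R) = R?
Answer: -555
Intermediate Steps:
y(x) = 3 + 2*x
s(O) = -3
t(K, a) = -27 (t(K, a) = (-3)**3 = -27)
t(10, -7) - 44*12 = -27 - 44*12 = -27 - 528 = -555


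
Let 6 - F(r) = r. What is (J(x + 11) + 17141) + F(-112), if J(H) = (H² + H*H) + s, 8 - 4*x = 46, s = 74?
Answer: 34675/2 ≈ 17338.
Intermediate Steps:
x = -19/2 (x = 2 - ¼*46 = 2 - 23/2 = -19/2 ≈ -9.5000)
F(r) = 6 - r
J(H) = 74 + 2*H² (J(H) = (H² + H*H) + 74 = (H² + H²) + 74 = 2*H² + 74 = 74 + 2*H²)
(J(x + 11) + 17141) + F(-112) = ((74 + 2*(-19/2 + 11)²) + 17141) + (6 - 1*(-112)) = ((74 + 2*(3/2)²) + 17141) + (6 + 112) = ((74 + 2*(9/4)) + 17141) + 118 = ((74 + 9/2) + 17141) + 118 = (157/2 + 17141) + 118 = 34439/2 + 118 = 34675/2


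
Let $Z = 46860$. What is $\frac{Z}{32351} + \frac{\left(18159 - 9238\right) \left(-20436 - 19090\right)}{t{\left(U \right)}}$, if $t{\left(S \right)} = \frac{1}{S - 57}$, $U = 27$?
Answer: $\frac{31110907884840}{2941} \approx 1.0578 \cdot 10^{10}$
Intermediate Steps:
$t{\left(S \right)} = \frac{1}{-57 + S}$
$\frac{Z}{32351} + \frac{\left(18159 - 9238\right) \left(-20436 - 19090\right)}{t{\left(U \right)}} = \frac{46860}{32351} + \frac{\left(18159 - 9238\right) \left(-20436 - 19090\right)}{\frac{1}{-57 + 27}} = 46860 \cdot \frac{1}{32351} + \frac{8921 \left(-39526\right)}{\frac{1}{-30}} = \frac{4260}{2941} - \frac{352611446}{- \frac{1}{30}} = \frac{4260}{2941} - -10578343380 = \frac{4260}{2941} + 10578343380 = \frac{31110907884840}{2941}$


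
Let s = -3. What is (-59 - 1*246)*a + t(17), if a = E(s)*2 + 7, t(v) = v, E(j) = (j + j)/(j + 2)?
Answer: -5778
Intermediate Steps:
E(j) = 2*j/(2 + j) (E(j) = (2*j)/(2 + j) = 2*j/(2 + j))
a = 19 (a = (2*(-3)/(2 - 3))*2 + 7 = (2*(-3)/(-1))*2 + 7 = (2*(-3)*(-1))*2 + 7 = 6*2 + 7 = 12 + 7 = 19)
(-59 - 1*246)*a + t(17) = (-59 - 1*246)*19 + 17 = (-59 - 246)*19 + 17 = -305*19 + 17 = -5795 + 17 = -5778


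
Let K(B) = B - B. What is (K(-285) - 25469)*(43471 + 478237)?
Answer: -13287381052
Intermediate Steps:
K(B) = 0
(K(-285) - 25469)*(43471 + 478237) = (0 - 25469)*(43471 + 478237) = -25469*521708 = -13287381052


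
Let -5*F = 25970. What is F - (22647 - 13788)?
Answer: -14053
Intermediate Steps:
F = -5194 (F = -⅕*25970 = -5194)
F - (22647 - 13788) = -5194 - (22647 - 13788) = -5194 - 1*8859 = -5194 - 8859 = -14053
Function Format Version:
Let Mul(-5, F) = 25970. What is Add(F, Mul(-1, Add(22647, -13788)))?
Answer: -14053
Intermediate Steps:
F = -5194 (F = Mul(Rational(-1, 5), 25970) = -5194)
Add(F, Mul(-1, Add(22647, -13788))) = Add(-5194, Mul(-1, Add(22647, -13788))) = Add(-5194, Mul(-1, 8859)) = Add(-5194, -8859) = -14053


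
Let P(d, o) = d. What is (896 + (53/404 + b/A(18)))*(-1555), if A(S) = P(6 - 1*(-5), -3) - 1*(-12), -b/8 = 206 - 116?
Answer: -12495934905/9292 ≈ -1.3448e+6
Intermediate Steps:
b = -720 (b = -8*(206 - 116) = -8*90 = -720)
A(S) = 23 (A(S) = (6 - 1*(-5)) - 1*(-12) = (6 + 5) + 12 = 11 + 12 = 23)
(896 + (53/404 + b/A(18)))*(-1555) = (896 + (53/404 - 720/23))*(-1555) = (896 - 289661/9292)*(-1555) = (8035971/9292)*(-1555) = -12495934905/9292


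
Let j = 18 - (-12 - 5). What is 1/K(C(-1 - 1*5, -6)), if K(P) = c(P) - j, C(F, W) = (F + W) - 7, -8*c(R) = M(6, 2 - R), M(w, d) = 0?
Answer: -1/35 ≈ -0.028571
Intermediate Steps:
c(R) = 0 (c(R) = -⅛*0 = 0)
C(F, W) = -7 + F + W
j = 35 (j = 18 - 1*(-17) = 18 + 17 = 35)
K(P) = -35 (K(P) = 0 - 1*35 = 0 - 35 = -35)
1/K(C(-1 - 1*5, -6)) = 1/(-35) = -1/35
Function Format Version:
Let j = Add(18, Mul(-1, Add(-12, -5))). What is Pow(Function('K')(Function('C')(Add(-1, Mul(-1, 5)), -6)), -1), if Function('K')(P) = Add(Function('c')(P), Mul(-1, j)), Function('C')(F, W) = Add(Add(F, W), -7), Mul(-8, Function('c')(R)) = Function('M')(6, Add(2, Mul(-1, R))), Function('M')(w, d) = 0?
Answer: Rational(-1, 35) ≈ -0.028571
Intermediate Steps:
Function('c')(R) = 0 (Function('c')(R) = Mul(Rational(-1, 8), 0) = 0)
Function('C')(F, W) = Add(-7, F, W)
j = 35 (j = Add(18, Mul(-1, -17)) = Add(18, 17) = 35)
Function('K')(P) = -35 (Function('K')(P) = Add(0, Mul(-1, 35)) = Add(0, -35) = -35)
Pow(Function('K')(Function('C')(Add(-1, Mul(-1, 5)), -6)), -1) = Pow(-35, -1) = Rational(-1, 35)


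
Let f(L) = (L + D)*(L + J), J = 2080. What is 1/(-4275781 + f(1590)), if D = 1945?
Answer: 1/8697669 ≈ 1.1497e-7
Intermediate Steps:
f(L) = (1945 + L)*(2080 + L) (f(L) = (L + 1945)*(L + 2080) = (1945 + L)*(2080 + L))
1/(-4275781 + f(1590)) = 1/(-4275781 + (4045600 + 1590**2 + 4025*1590)) = 1/(-4275781 + (4045600 + 2528100 + 6399750)) = 1/(-4275781 + 12973450) = 1/8697669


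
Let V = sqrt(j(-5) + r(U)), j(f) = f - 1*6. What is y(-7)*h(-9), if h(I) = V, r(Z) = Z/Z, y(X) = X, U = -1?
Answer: -7*I*sqrt(10) ≈ -22.136*I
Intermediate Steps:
j(f) = -6 + f (j(f) = f - 6 = -6 + f)
r(Z) = 1
V = I*sqrt(10) (V = sqrt((-6 - 5) + 1) = sqrt(-11 + 1) = sqrt(-10) = I*sqrt(10) ≈ 3.1623*I)
h(I) = I*sqrt(10)
y(-7)*h(-9) = -7*I*sqrt(10)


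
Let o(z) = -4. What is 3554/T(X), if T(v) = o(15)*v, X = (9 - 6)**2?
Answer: -1777/18 ≈ -98.722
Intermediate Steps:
X = 9 (X = 3**2 = 9)
T(v) = -4*v
3554/T(X) = 3554/((-4*9)) = 3554/(-36) = 3554*(-1/36) = -1777/18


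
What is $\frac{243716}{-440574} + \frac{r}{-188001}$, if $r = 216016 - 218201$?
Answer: $- \frac{7476032921}{13804725429} \approx -0.54156$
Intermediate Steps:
$r = -2185$
$\frac{243716}{-440574} + \frac{r}{-188001} = \frac{243716}{-440574} - \frac{2185}{-188001} = 243716 \left(- \frac{1}{440574}\right) - - \frac{2185}{188001} = - \frac{121858}{220287} + \frac{2185}{188001} = - \frac{7476032921}{13804725429}$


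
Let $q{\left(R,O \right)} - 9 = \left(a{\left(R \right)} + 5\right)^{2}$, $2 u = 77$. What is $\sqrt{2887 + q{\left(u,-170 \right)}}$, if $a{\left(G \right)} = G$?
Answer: $\frac{\sqrt{19153}}{2} \approx 69.197$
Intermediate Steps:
$u = \frac{77}{2}$ ($u = \frac{1}{2} \cdot 77 = \frac{77}{2} \approx 38.5$)
$q{\left(R,O \right)} = 9 + \left(5 + R\right)^{2}$ ($q{\left(R,O \right)} = 9 + \left(R + 5\right)^{2} = 9 + \left(5 + R\right)^{2}$)
$\sqrt{2887 + q{\left(u,-170 \right)}} = \sqrt{2887 + \left(9 + \left(5 + \frac{77}{2}\right)^{2}\right)} = \sqrt{2887 + \left(9 + \left(\frac{87}{2}\right)^{2}\right)} = \sqrt{2887 + \left(9 + \frac{7569}{4}\right)} = \sqrt{2887 + \frac{7605}{4}} = \sqrt{\frac{19153}{4}} = \frac{\sqrt{19153}}{2}$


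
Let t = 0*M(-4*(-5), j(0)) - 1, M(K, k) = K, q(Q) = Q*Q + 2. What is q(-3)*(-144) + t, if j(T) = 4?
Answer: -1585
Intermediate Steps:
q(Q) = 2 + Q² (q(Q) = Q² + 2 = 2 + Q²)
t = -1 (t = 0*(-4*(-5)) - 1 = 0*20 - 1 = 0 - 1 = -1)
q(-3)*(-144) + t = (2 + (-3)²)*(-144) - 1 = (2 + 9)*(-144) - 1 = 11*(-144) - 1 = -1584 - 1 = -1585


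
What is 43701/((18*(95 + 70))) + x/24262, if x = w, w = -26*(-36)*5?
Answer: 179028877/12009690 ≈ 14.907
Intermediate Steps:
w = 4680 (w = 936*5 = 4680)
x = 4680
43701/((18*(95 + 70))) + x/24262 = 43701/((18*(95 + 70))) + 4680/24262 = 43701/((18*165)) + 4680*(1/24262) = 43701/2970 + 2340/12131 = 43701*(1/2970) + 2340/12131 = 14567/990 + 2340/12131 = 179028877/12009690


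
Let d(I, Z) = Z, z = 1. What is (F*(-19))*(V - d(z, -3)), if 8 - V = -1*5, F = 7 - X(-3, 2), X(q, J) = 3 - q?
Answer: -304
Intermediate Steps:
F = 1 (F = 7 - (3 - 1*(-3)) = 7 - (3 + 3) = 7 - 1*6 = 7 - 6 = 1)
V = 13 (V = 8 - (-1)*5 = 8 - 1*(-5) = 8 + 5 = 13)
(F*(-19))*(V - d(z, -3)) = (1*(-19))*(13 - 1*(-3)) = -19*(13 + 3) = -19*16 = -304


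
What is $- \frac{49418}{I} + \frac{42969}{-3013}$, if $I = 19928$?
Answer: $- \frac{502591333}{30021532} \approx -16.741$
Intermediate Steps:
$- \frac{49418}{I} + \frac{42969}{-3013} = - \frac{49418}{19928} + \frac{42969}{-3013} = \left(-49418\right) \frac{1}{19928} + 42969 \left(- \frac{1}{3013}\right) = - \frac{24709}{9964} - \frac{42969}{3013} = - \frac{502591333}{30021532}$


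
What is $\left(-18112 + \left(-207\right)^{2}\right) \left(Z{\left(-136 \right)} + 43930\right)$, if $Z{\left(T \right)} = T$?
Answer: $1083332178$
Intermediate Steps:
$\left(-18112 + \left(-207\right)^{2}\right) \left(Z{\left(-136 \right)} + 43930\right) = \left(-18112 + \left(-207\right)^{2}\right) \left(-136 + 43930\right) = \left(-18112 + 42849\right) 43794 = 24737 \cdot 43794 = 1083332178$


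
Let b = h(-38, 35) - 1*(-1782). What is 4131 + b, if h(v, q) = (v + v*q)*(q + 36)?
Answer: -91215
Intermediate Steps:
h(v, q) = (36 + q)*(v + q*v) (h(v, q) = (v + q*v)*(36 + q) = (36 + q)*(v + q*v))
b = -95346 (b = -38*(36 + 35² + 37*35) - 1*(-1782) = -38*(36 + 1225 + 1295) + 1782 = -38*2556 + 1782 = -97128 + 1782 = -95346)
4131 + b = 4131 - 95346 = -91215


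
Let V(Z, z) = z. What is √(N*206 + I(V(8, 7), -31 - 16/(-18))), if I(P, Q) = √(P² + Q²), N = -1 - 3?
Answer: √(-7416 + √77410)/3 ≈ 28.162*I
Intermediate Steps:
N = -4
√(N*206 + I(V(8, 7), -31 - 16/(-18))) = √(-4*206 + √(7² + (-31 - 16/(-18))²)) = √(-824 + √(49 + (-31 - 16*(-1/18))²)) = √(-824 + √(49 + (-31 + 8/9)²)) = √(-824 + √(49 + (-271/9)²)) = √(-824 + √(49 + 73441/81)) = √(-824 + √(77410/81)) = √(-824 + √77410/9)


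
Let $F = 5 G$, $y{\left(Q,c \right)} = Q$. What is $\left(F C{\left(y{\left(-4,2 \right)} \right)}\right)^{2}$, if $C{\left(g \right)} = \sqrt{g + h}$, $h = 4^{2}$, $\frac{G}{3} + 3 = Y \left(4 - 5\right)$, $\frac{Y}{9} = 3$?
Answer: $2430000$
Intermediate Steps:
$Y = 27$ ($Y = 9 \cdot 3 = 27$)
$G = -90$ ($G = -9 + 3 \cdot 27 \left(4 - 5\right) = -9 + 3 \cdot 27 \left(-1\right) = -9 + 3 \left(-27\right) = -9 - 81 = -90$)
$h = 16$
$C{\left(g \right)} = \sqrt{16 + g}$ ($C{\left(g \right)} = \sqrt{g + 16} = \sqrt{16 + g}$)
$F = -450$ ($F = 5 \left(-90\right) = -450$)
$\left(F C{\left(y{\left(-4,2 \right)} \right)}\right)^{2} = \left(- 450 \sqrt{16 - 4}\right)^{2} = \left(- 450 \sqrt{12}\right)^{2} = \left(- 450 \cdot 2 \sqrt{3}\right)^{2} = \left(- 900 \sqrt{3}\right)^{2} = 2430000$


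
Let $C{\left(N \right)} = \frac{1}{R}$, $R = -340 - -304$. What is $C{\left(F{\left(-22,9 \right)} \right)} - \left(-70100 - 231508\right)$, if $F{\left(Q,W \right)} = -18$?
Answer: $\frac{10857887}{36} \approx 3.0161 \cdot 10^{5}$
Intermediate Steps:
$R = -36$ ($R = -340 + 304 = -36$)
$C{\left(N \right)} = - \frac{1}{36}$ ($C{\left(N \right)} = \frac{1}{-36} = - \frac{1}{36}$)
$C{\left(F{\left(-22,9 \right)} \right)} - \left(-70100 - 231508\right) = - \frac{1}{36} - \left(-70100 - 231508\right) = - \frac{1}{36} - -301608 = - \frac{1}{36} + 301608 = \frac{10857887}{36}$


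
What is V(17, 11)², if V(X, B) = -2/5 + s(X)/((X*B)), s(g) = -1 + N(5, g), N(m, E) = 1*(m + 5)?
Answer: 108241/874225 ≈ 0.12381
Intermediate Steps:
N(m, E) = 5 + m (N(m, E) = 1*(5 + m) = 5 + m)
s(g) = 9 (s(g) = -1 + (5 + 5) = -1 + 10 = 9)
V(X, B) = -⅖ + 9/(B*X) (V(X, B) = -2/5 + 9/((X*B)) = -2*⅕ + 9/((B*X)) = -⅖ + 9*(1/(B*X)) = -⅖ + 9/(B*X))
V(17, 11)² = (-⅖ + 9/(11*17))² = (-⅖ + 9*(1/11)*(1/17))² = (-⅖ + 9/187)² = (-329/935)² = 108241/874225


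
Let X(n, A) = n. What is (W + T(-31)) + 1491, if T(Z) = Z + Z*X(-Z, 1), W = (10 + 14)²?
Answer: 1075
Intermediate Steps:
W = 576 (W = 24² = 576)
T(Z) = Z - Z² (T(Z) = Z + Z*(-Z) = Z - Z²)
(W + T(-31)) + 1491 = (576 - 31*(1 - 1*(-31))) + 1491 = (576 - 31*(1 + 31)) + 1491 = (576 - 31*32) + 1491 = (576 - 992) + 1491 = -416 + 1491 = 1075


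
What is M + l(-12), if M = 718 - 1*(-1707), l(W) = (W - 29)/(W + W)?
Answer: 58241/24 ≈ 2426.7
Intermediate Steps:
l(W) = (-29 + W)/(2*W) (l(W) = (-29 + W)/((2*W)) = (-29 + W)*(1/(2*W)) = (-29 + W)/(2*W))
M = 2425 (M = 718 + 1707 = 2425)
M + l(-12) = 2425 + (½)*(-29 - 12)/(-12) = 2425 + (½)*(-1/12)*(-41) = 2425 + 41/24 = 58241/24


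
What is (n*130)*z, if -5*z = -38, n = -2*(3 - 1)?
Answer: -3952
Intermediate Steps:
n = -4 (n = -2*2 = -4)
z = 38/5 (z = -1/5*(-38) = 38/5 ≈ 7.6000)
(n*130)*z = -4*130*(38/5) = -520*38/5 = -3952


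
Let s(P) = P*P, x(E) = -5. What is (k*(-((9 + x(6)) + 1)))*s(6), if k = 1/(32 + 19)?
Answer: -60/17 ≈ -3.5294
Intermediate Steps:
s(P) = P²
k = 1/51 ≈ 0.019608
(k*(-((9 + x(6)) + 1)))*s(6) = ((-((9 - 5) + 1))/51)*6² = ((-(4 + 1))/51)*36 = ((-1*5)/51)*36 = ((1/51)*(-5))*36 = -5/51*36 = -60/17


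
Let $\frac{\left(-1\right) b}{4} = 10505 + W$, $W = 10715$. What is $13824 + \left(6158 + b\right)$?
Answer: $-64898$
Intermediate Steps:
$b = -84880$ ($b = - 4 \left(10505 + 10715\right) = \left(-4\right) 21220 = -84880$)
$13824 + \left(6158 + b\right) = 13824 + \left(6158 - 84880\right) = 13824 - 78722 = -64898$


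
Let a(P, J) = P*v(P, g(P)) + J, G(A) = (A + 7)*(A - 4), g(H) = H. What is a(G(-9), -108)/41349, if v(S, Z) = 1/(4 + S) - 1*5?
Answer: -3557/620235 ≈ -0.0057349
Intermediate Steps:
v(S, Z) = -5 + 1/(4 + S) (v(S, Z) = 1/(4 + S) - 5 = -5 + 1/(4 + S))
G(A) = (-4 + A)*(7 + A) (G(A) = (7 + A)*(-4 + A) = (-4 + A)*(7 + A))
a(P, J) = J + P*(-19 - 5*P)/(4 + P) (a(P, J) = P*((-19 - 5*P)/(4 + P)) + J = P*(-19 - 5*P)/(4 + P) + J = J + P*(-19 - 5*P)/(4 + P))
a(G(-9), -108)/41349 = ((-108*(4 + (-28 + (-9)**2 + 3*(-9))) - (-28 + (-9)**2 + 3*(-9))*(19 + 5*(-28 + (-9)**2 + 3*(-9))))/(4 + (-28 + (-9)**2 + 3*(-9))))/41349 = ((-108*(4 + (-28 + 81 - 27)) - (-28 + 81 - 27)*(19 + 5*(-28 + 81 - 27)))/(4 + (-28 + 81 - 27)))*(1/41349) = ((-108*(4 + 26) - 1*26*(19 + 5*26))/(4 + 26))*(1/41349) = ((-108*30 - 1*26*(19 + 130))/30)*(1/41349) = ((-3240 - 1*26*149)/30)*(1/41349) = ((-3240 - 3874)/30)*(1/41349) = ((1/30)*(-7114))*(1/41349) = -3557/15*1/41349 = -3557/620235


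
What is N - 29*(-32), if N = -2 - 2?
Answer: 924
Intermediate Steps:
N = -4
N - 29*(-32) = -4 - 29*(-32) = -4 + 928 = 924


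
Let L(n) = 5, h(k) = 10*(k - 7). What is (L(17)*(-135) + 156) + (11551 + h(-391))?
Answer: 7052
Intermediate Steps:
h(k) = -70 + 10*k (h(k) = 10*(-7 + k) = -70 + 10*k)
(L(17)*(-135) + 156) + (11551 + h(-391)) = (5*(-135) + 156) + (11551 + (-70 + 10*(-391))) = (-675 + 156) + (11551 + (-70 - 3910)) = -519 + (11551 - 3980) = -519 + 7571 = 7052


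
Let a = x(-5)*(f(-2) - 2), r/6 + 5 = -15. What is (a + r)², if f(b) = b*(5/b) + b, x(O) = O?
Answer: 15625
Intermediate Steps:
r = -120 (r = -30 + 6*(-15) = -30 - 90 = -120)
f(b) = 5 + b
a = -5 (a = -5*((5 - 2) - 2) = -5*(3 - 2) = -5*1 = -5)
(a + r)² = (-5 - 120)² = (-125)² = 15625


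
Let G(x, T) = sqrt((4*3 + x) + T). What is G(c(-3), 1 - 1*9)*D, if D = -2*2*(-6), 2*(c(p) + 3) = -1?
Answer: 12*sqrt(2) ≈ 16.971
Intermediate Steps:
c(p) = -7/2 (c(p) = -3 + (1/2)*(-1) = -3 - 1/2 = -7/2)
G(x, T) = sqrt(12 + T + x) (G(x, T) = sqrt((12 + x) + T) = sqrt(12 + T + x))
D = 24 (D = -4*(-6) = 24)
G(c(-3), 1 - 1*9)*D = sqrt(12 + (1 - 1*9) - 7/2)*24 = sqrt(12 + (1 - 9) - 7/2)*24 = sqrt(12 - 8 - 7/2)*24 = sqrt(1/2)*24 = (sqrt(2)/2)*24 = 12*sqrt(2)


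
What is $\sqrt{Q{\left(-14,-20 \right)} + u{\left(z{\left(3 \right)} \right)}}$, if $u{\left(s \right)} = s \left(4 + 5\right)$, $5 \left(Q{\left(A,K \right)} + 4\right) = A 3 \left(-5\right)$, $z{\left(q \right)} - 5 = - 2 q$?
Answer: $\sqrt{29} \approx 5.3852$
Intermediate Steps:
$z{\left(q \right)} = 5 - 2 q$
$Q{\left(A,K \right)} = -4 - 3 A$ ($Q{\left(A,K \right)} = -4 + \frac{A 3 \left(-5\right)}{5} = -4 + \frac{3 A \left(-5\right)}{5} = -4 + \frac{\left(-15\right) A}{5} = -4 - 3 A$)
$u{\left(s \right)} = 9 s$ ($u{\left(s \right)} = s 9 = 9 s$)
$\sqrt{Q{\left(-14,-20 \right)} + u{\left(z{\left(3 \right)} \right)}} = \sqrt{\left(-4 - -42\right) + 9 \left(5 - 6\right)} = \sqrt{\left(-4 + 42\right) + 9 \left(5 - 6\right)} = \sqrt{38 + 9 \left(-1\right)} = \sqrt{38 - 9} = \sqrt{29}$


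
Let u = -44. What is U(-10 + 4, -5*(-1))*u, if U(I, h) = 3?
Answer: -132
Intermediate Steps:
U(-10 + 4, -5*(-1))*u = 3*(-44) = -132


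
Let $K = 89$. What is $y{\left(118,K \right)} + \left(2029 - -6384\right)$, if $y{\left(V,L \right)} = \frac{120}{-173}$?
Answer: $\frac{1455329}{173} \approx 8412.3$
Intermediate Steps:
$y{\left(V,L \right)} = - \frac{120}{173}$ ($y{\left(V,L \right)} = 120 \left(- \frac{1}{173}\right) = - \frac{120}{173}$)
$y{\left(118,K \right)} + \left(2029 - -6384\right) = - \frac{120}{173} + \left(2029 - -6384\right) = - \frac{120}{173} + \left(2029 + 6384\right) = - \frac{120}{173} + 8413 = \frac{1455329}{173}$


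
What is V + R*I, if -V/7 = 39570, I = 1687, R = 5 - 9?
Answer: -283738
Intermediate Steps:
R = -4
V = -276990 (V = -7*39570 = -276990)
V + R*I = -276990 - 4*1687 = -276990 - 6748 = -283738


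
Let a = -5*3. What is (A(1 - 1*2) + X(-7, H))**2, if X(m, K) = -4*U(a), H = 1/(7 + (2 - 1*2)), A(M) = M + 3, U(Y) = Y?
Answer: 3844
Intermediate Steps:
a = -15
A(M) = 3 + M
H = 1/7 (H = 1/(7 + (2 - 2)) = 1/(7 + 0) = 1/7 ≈ 0.14286)
X(m, K) = 60 (X(m, K) = -4*(-15) = 60)
(A(1 - 1*2) + X(-7, H))**2 = ((3 + (1 - 1*2)) + 60)**2 = ((3 + (1 - 2)) + 60)**2 = ((3 - 1) + 60)**2 = (2 + 60)**2 = 62**2 = 3844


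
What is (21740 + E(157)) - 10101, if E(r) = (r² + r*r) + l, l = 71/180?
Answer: 10968731/180 ≈ 60937.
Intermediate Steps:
l = 71/180 (l = 71*(1/180) = 71/180 ≈ 0.39444)
E(r) = 71/180 + 2*r² (E(r) = (r² + r*r) + 71/180 = (r² + r²) + 71/180 = 2*r² + 71/180 = 71/180 + 2*r²)
(21740 + E(157)) - 10101 = (21740 + (71/180 + 2*157²)) - 10101 = (21740 + (71/180 + 2*24649)) - 10101 = (21740 + (71/180 + 49298)) - 10101 = (21740 + 8873711/180) - 10101 = 12786911/180 - 10101 = 10968731/180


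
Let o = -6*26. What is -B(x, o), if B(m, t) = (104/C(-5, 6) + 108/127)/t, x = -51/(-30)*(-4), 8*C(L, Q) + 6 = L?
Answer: -26119/54483 ≈ -0.47940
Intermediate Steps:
C(L, Q) = -¾ + L/8
x = -34/5 (x = -51*(-1/30)*(-4) = (17/10)*(-4) = -34/5 ≈ -6.8000)
o = -156
B(m, t) = -104476/(1397*t) (B(m, t) = (104/(-¾ + (⅛)*(-5)) + 108/127)/t = (104/(-¾ - 5/8) + 108*(1/127))/t = (104/(-11/8) + 108/127)/t = (104*(-8/11) + 108/127)/t = (-832/11 + 108/127)/t = -104476/(1397*t))
-B(x, o) = -(-104476)/(1397*(-156)) = -(-104476)*(-1)/(1397*156) = -1*26119/54483 = -26119/54483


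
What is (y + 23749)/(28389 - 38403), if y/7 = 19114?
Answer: -157547/10014 ≈ -15.733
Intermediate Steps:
y = 133798 (y = 7*19114 = 133798)
(y + 23749)/(28389 - 38403) = (133798 + 23749)/(28389 - 38403) = 157547/(-10014) = 157547*(-1/10014) = -157547/10014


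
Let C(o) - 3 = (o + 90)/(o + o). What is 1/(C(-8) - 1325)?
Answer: -8/10617 ≈ -0.00075351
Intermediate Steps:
C(o) = 3 + (90 + o)/(2*o) (C(o) = 3 + (o + 90)/(o + o) = 3 + (90 + o)/((2*o)) = 3 + (90 + o)*(1/(2*o)) = 3 + (90 + o)/(2*o))
1/(C(-8) - 1325) = 1/((7/2 + 45/(-8)) - 1325) = 1/((7/2 + 45*(-⅛)) - 1325) = 1/((7/2 - 45/8) - 1325) = 1/(-17/8 - 1325) = 1/(-10617/8) = -8/10617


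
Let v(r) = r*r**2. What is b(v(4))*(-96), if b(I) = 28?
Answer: -2688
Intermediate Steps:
v(r) = r**3
b(v(4))*(-96) = 28*(-96) = -2688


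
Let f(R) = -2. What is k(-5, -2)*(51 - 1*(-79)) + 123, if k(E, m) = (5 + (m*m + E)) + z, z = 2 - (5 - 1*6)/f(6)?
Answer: 838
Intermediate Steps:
z = 3/2 (z = 2 - (5 - 1*6)/(-2) = 2 - (5 - 6)*(-1)/2 = 2 - (-1)*(-1)/2 = 2 - 1*1/2 = 2 - 1/2 = 3/2 ≈ 1.5000)
k(E, m) = 13/2 + E + m**2 (k(E, m) = (5 + (m*m + E)) + 3/2 = (5 + (m**2 + E)) + 3/2 = (5 + (E + m**2)) + 3/2 = (5 + E + m**2) + 3/2 = 13/2 + E + m**2)
k(-5, -2)*(51 - 1*(-79)) + 123 = (13/2 - 5 + (-2)**2)*(51 - 1*(-79)) + 123 = (13/2 - 5 + 4)*(51 + 79) + 123 = (11/2)*130 + 123 = 715 + 123 = 838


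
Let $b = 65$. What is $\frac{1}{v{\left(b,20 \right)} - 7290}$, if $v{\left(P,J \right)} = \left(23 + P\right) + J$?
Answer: $- \frac{1}{7182} \approx -0.00013924$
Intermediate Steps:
$v{\left(P,J \right)} = 23 + J + P$
$\frac{1}{v{\left(b,20 \right)} - 7290} = \frac{1}{\left(23 + 20 + 65\right) - 7290} = \frac{1}{108 - 7290} = \frac{1}{-7182} = - \frac{1}{7182}$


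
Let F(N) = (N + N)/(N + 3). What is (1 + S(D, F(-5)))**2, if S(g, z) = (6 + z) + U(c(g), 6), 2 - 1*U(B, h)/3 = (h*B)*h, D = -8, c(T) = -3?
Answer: 116964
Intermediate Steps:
U(B, h) = 6 - 3*B*h**2 (U(B, h) = 6 - 3*h*B*h = 6 - 3*B*h*h = 6 - 3*B*h**2)
F(N) = 2*N/(3 + N) (F(N) = (2*N)/(3 + N) = 2*N/(3 + N))
S(g, z) = 336 + z (S(g, z) = (6 + z) + (6 - 3*(-3)*6**2) = (6 + z) + (6 - 3*(-3)*36) = (6 + z) + (6 + 324) = (6 + z) + 330 = 336 + z)
(1 + S(D, F(-5)))**2 = (1 + (336 + 2*(-5)/(3 - 5)))**2 = (1 + (336 + 2*(-5)/(-2)))**2 = (1 + (336 + 2*(-5)*(-1/2)))**2 = (1 + (336 + 5))**2 = (1 + 341)**2 = 342**2 = 116964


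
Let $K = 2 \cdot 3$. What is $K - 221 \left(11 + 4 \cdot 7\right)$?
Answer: $-8613$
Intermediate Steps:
$K = 6$
$K - 221 \left(11 + 4 \cdot 7\right) = 6 - 221 \left(11 + 4 \cdot 7\right) = 6 - 221 \left(11 + 28\right) = 6 - 8619 = -8613$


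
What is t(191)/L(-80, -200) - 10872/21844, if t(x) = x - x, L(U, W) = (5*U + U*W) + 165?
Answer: -2718/5461 ≈ -0.49771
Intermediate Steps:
L(U, W) = 165 + 5*U + U*W
t(x) = 0
t(191)/L(-80, -200) - 10872/21844 = 0/(165 + 5*(-80) - 80*(-200)) - 10872/21844 = 0/(165 - 400 + 16000) - 10872*1/21844 = 0/15765 - 2718/5461 = 0*(1/15765) - 2718/5461 = 0 - 2718/5461 = -2718/5461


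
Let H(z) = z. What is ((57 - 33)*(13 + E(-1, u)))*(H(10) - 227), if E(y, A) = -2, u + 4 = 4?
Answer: -57288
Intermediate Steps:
u = 0 (u = -4 + 4 = 0)
((57 - 33)*(13 + E(-1, u)))*(H(10) - 227) = ((57 - 33)*(13 - 2))*(10 - 227) = (24*11)*(-217) = 264*(-217) = -57288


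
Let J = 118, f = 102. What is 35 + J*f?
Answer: 12071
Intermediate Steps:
35 + J*f = 35 + 118*102 = 35 + 12036 = 12071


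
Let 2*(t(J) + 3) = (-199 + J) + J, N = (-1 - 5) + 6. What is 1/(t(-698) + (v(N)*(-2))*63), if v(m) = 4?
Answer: -2/2609 ≈ -0.00076658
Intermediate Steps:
N = 0 (N = -6 + 6 = 0)
t(J) = -205/2 + J (t(J) = -3 + ((-199 + J) + J)/2 = -3 + (-199 + 2*J)/2 = -3 + (-199/2 + J) = -205/2 + J)
1/(t(-698) + (v(N)*(-2))*63) = 1/((-205/2 - 698) + (4*(-2))*63) = 1/(-1601/2 - 8*63) = 1/(-1601/2 - 504) = 1/(-2609/2) = -2/2609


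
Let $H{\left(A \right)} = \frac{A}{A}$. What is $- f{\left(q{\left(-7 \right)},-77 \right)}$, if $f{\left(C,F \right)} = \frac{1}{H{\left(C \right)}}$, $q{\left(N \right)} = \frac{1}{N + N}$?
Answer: $-1$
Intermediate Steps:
$q{\left(N \right)} = \frac{1}{2 N}$
$H{\left(A \right)} = 1$
$f{\left(C,F \right)} = 1$ ($f{\left(C,F \right)} = 1^{-1} = 1$)
$- f{\left(q{\left(-7 \right)},-77 \right)} = \left(-1\right) 1 = -1$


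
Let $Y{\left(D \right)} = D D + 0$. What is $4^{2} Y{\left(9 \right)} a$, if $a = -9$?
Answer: $-11664$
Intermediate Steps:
$Y{\left(D \right)} = D^{2}$ ($Y{\left(D \right)} = D^{2} + 0 = D^{2}$)
$4^{2} Y{\left(9 \right)} a = 4^{2} \cdot 9^{2} \left(-9\right) = 16 \cdot 81 \left(-9\right) = 1296 \left(-9\right) = -11664$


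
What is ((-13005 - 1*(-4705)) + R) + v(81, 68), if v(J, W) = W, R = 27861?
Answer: 19629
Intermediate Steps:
((-13005 - 1*(-4705)) + R) + v(81, 68) = ((-13005 - 1*(-4705)) + 27861) + 68 = ((-13005 + 4705) + 27861) + 68 = (-8300 + 27861) + 68 = 19561 + 68 = 19629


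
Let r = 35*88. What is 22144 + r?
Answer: 25224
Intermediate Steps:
r = 3080
22144 + r = 22144 + 3080 = 25224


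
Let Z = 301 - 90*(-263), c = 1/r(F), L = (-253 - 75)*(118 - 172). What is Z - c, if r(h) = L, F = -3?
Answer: 424574351/17712 ≈ 23971.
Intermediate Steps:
L = 17712 (L = -328*(-54) = 17712)
r(h) = 17712
c = 1/17712 ≈ 5.6459e-5
Z = 23971 (Z = 301 + 23670 = 23971)
Z - c = 23971 - 1*1/17712 = 23971 - 1/17712 = 424574351/17712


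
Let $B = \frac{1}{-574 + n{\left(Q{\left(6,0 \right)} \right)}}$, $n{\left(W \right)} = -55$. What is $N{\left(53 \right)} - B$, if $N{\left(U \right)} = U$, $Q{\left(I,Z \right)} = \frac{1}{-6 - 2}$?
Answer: $\frac{33338}{629} \approx 53.002$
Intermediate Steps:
$Q{\left(I,Z \right)} = - \frac{1}{8}$ ($Q{\left(I,Z \right)} = \frac{1}{-8} = - \frac{1}{8}$)
$B = - \frac{1}{629}$ ($B = \frac{1}{-574 - 55} = \frac{1}{-629} = - \frac{1}{629} \approx -0.0015898$)
$N{\left(53 \right)} - B = 53 - - \frac{1}{629} = 53 + \frac{1}{629} = \frac{33338}{629}$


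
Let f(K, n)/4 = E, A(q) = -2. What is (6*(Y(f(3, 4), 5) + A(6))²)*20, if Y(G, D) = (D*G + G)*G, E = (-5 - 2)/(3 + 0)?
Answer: 97593760/3 ≈ 3.2531e+7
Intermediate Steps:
E = -7/3 ≈ -2.3333
f(K, n) = -28/3 (f(K, n) = 4*(-7/3) = -28/3)
Y(G, D) = G*(G + D*G) (Y(G, D) = (G + D*G)*G = G*(G + D*G))
(6*(Y(f(3, 4), 5) + A(6))²)*20 = (6*((-28/3)²*(1 + 5) - 2)²)*20 = (6*((784/9)*6 - 2)²)*20 = (6*(1568/3 - 2)²)*20 = (6*(1562/3)²)*20 = (6*(2439844/9))*20 = (4879688/3)*20 = 97593760/3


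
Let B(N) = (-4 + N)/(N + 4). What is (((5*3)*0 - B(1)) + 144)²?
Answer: 522729/25 ≈ 20909.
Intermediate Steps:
B(N) = (-4 + N)/(4 + N)
(((5*3)*0 - B(1)) + 144)² = (((5*3)*0 - (-4 + 1)/(4 + 1)) + 144)² = ((15*0 - (-3)/5) + 144)² = ((0 - (-3)/5) + 144)² = ((0 - 1*(-⅗)) + 144)² = ((0 + ⅗) + 144)² = (⅗ + 144)² = (723/5)² = 522729/25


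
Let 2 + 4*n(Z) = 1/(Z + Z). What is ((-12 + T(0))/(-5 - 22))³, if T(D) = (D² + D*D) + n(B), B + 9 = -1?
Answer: 1003003001/10077696000 ≈ 0.099527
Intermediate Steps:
B = -10 (B = -9 - 1 = -10)
n(Z) = -½ + 1/(8*Z) (n(Z) = -½ + 1/(4*(Z + Z)) = -½ + 1/(4*((2*Z))) = -½ + (1/(2*Z))/4 = -½ + 1/(8*Z))
T(D) = -41/80 + 2*D² (T(D) = (D² + D*D) + (⅛)*(1 - 4*(-10))/(-10) = (D² + D²) + (⅛)*(-⅒)*(1 + 40) = 2*D² + (⅛)*(-⅒)*41 = 2*D² - 41/80 = -41/80 + 2*D²)
((-12 + T(0))/(-5 - 22))³ = ((-12 + (-41/80 + 2*0²))/(-5 - 22))³ = ((-12 + (-41/80 + 2*0))/(-27))³ = ((-12 + (-41/80 + 0))*(-1/27))³ = ((-12 - 41/80)*(-1/27))³ = (-1001/80*(-1/27))³ = (1001/2160)³ = 1003003001/10077696000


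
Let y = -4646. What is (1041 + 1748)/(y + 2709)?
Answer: -2789/1937 ≈ -1.4399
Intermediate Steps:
(1041 + 1748)/(y + 2709) = (1041 + 1748)/(-4646 + 2709) = 2789/(-1937) = 2789*(-1/1937) = -2789/1937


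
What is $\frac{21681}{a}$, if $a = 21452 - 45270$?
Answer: $- \frac{21681}{23818} \approx -0.91028$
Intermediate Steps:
$a = -23818$ ($a = 21452 - 45270 = -23818$)
$\frac{21681}{a} = \frac{21681}{-23818} = 21681 \left(- \frac{1}{23818}\right) = - \frac{21681}{23818}$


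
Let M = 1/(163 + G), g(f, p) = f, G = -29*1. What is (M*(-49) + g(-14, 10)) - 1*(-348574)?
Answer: 46706991/134 ≈ 3.4856e+5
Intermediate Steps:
G = -29
M = 1/134 (M = 1/(163 - 29) = 1/134 ≈ 0.0074627)
(M*(-49) + g(-14, 10)) - 1*(-348574) = ((1/134)*(-49) - 14) - 1*(-348574) = (-49/134 - 14) + 348574 = -1925/134 + 348574 = 46706991/134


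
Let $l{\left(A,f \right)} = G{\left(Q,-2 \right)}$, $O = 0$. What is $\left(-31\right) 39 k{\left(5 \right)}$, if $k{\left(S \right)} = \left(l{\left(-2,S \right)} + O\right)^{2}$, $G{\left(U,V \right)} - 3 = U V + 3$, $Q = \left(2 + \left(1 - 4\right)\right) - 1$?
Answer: $-120900$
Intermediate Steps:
$Q = -2$ ($Q = \left(2 + \left(1 - 4\right)\right) - 1 = \left(2 - 3\right) - 1 = -1 - 1 = -2$)
$G{\left(U,V \right)} = 6 + U V$ ($G{\left(U,V \right)} = 3 + \left(U V + 3\right) = 3 + \left(3 + U V\right) = 6 + U V$)
$l{\left(A,f \right)} = 10$ ($l{\left(A,f \right)} = 6 - -4 = 6 + 4 = 10$)
$k{\left(S \right)} = 100$ ($k{\left(S \right)} = \left(10 + 0\right)^{2} = 10^{2} = 100$)
$\left(-31\right) 39 k{\left(5 \right)} = \left(-31\right) 39 \cdot 100 = \left(-1209\right) 100 = -120900$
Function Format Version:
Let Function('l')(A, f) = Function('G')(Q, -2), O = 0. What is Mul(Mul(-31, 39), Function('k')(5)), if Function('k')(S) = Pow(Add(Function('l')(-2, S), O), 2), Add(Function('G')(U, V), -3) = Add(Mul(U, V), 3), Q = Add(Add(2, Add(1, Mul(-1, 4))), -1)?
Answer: -120900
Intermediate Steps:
Q = -2 (Q = Add(Add(2, Add(1, -4)), -1) = Add(Add(2, -3), -1) = Add(-1, -1) = -2)
Function('G')(U, V) = Add(6, Mul(U, V)) (Function('G')(U, V) = Add(3, Add(Mul(U, V), 3)) = Add(3, Add(3, Mul(U, V))) = Add(6, Mul(U, V)))
Function('l')(A, f) = 10 (Function('l')(A, f) = Add(6, Mul(-2, -2)) = Add(6, 4) = 10)
Function('k')(S) = 100 (Function('k')(S) = Pow(Add(10, 0), 2) = Pow(10, 2) = 100)
Mul(Mul(-31, 39), Function('k')(5)) = Mul(Mul(-31, 39), 100) = Mul(-1209, 100) = -120900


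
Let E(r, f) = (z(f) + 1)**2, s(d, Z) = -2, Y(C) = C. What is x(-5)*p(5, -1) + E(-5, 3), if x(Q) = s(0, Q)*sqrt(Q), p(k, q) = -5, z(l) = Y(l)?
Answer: 16 + 10*I*sqrt(5) ≈ 16.0 + 22.361*I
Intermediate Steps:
z(l) = l
E(r, f) = (1 + f)**2 (E(r, f) = (f + 1)**2 = (1 + f)**2)
x(Q) = -2*sqrt(Q)
x(-5)*p(5, -1) + E(-5, 3) = -2*I*sqrt(5)*(-5) + (1 + 3)**2 = -2*I*sqrt(5)*(-5) + 4**2 = -2*I*sqrt(5)*(-5) + 16 = 10*I*sqrt(5) + 16 = 16 + 10*I*sqrt(5)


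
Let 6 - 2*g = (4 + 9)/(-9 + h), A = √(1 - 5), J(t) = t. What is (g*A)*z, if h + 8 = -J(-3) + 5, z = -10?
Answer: -670*I/9 ≈ -74.444*I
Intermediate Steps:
A = 2*I (A = √(-4) = 2*I ≈ 2.0*I)
h = 0 (h = -8 + (-1*(-3) + 5) = -8 + (3 + 5) = -8 + 8 = 0)
g = 67/18 (g = 3 - (4 + 9)/(2*(-9 + 0)) = 3 - 13/(2*(-9)) = 3 - 13*(-1)/(2*9) = 3 - ½*(-13/9) = 3 + 13/18 = 67/18 ≈ 3.7222)
(g*A)*z = (67*(2*I)/18)*(-10) = (67*I/9)*(-10) = -670*I/9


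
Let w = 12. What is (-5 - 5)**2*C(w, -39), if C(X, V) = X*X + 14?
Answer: 15800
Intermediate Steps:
C(X, V) = 14 + X**2 (C(X, V) = X**2 + 14 = 14 + X**2)
(-5 - 5)**2*C(w, -39) = (-5 - 5)**2*(14 + 12**2) = (-10)**2*(14 + 144) = 100*158 = 15800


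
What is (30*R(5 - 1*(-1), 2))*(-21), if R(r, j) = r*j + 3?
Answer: -9450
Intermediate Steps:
R(r, j) = 3 + j*r (R(r, j) = j*r + 3 = 3 + j*r)
(30*R(5 - 1*(-1), 2))*(-21) = (30*(3 + 2*(5 - 1*(-1))))*(-21) = (30*(3 + 2*(5 + 1)))*(-21) = (30*(3 + 2*6))*(-21) = (30*(3 + 12))*(-21) = (30*15)*(-21) = 450*(-21) = -9450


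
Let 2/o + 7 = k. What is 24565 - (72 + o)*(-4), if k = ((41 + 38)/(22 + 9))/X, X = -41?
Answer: 27883795/1122 ≈ 24852.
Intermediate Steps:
k = -79/1271 (k = ((41 + 38)/(22 + 9))/(-41) = (79/31)*(-1/41) = -79/1271 ≈ -0.062156)
o = -1271/4488 (o = 2/(-7 - 79/1271) = 2/(-8976/1271) = 2*(-1271/8976) = -1271/4488 ≈ -0.28320)
24565 - (72 + o)*(-4) = 24565 - (72 - 1271/4488)*(-4) = 24565 - 321865*(-4)/4488 = 24565 - 1*(-321865/1122) = 24565 + 321865/1122 = 27883795/1122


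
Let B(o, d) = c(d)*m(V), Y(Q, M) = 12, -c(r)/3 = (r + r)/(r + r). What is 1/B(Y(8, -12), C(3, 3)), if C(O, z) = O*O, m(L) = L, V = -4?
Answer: 1/12 ≈ 0.083333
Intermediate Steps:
c(r) = -3 (c(r) = -3*(r + r)/(r + r) = -3*2*r/(2*r) = -3*2*r*1/(2*r) = -3*1 = -3)
C(O, z) = O²
B(o, d) = 12 (B(o, d) = -3*(-4) = 12)
1/B(Y(8, -12), C(3, 3)) = 1/12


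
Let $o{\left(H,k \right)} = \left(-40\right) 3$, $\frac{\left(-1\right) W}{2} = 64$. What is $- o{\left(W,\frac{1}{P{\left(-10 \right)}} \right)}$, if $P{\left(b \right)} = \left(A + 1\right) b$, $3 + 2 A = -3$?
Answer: $120$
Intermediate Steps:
$A = -3$ ($A = - \frac{3}{2} + \frac{1}{2} \left(-3\right) = - \frac{3}{2} - \frac{3}{2} = -3$)
$W = -128$ ($W = \left(-2\right) 64 = -128$)
$P{\left(b \right)} = - 2 b$ ($P{\left(b \right)} = \left(-3 + 1\right) b = - 2 b$)
$o{\left(H,k \right)} = -120$
$- o{\left(W,\frac{1}{P{\left(-10 \right)}} \right)} = \left(-1\right) \left(-120\right) = 120$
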